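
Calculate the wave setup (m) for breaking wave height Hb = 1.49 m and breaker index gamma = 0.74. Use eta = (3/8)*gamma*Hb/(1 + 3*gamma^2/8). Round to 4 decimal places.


eta = (3/8) * gamma * Hb / (1 + 3*gamma^2/8)
Numerator = (3/8) * 0.74 * 1.49 = 0.413475
Denominator = 1 + 3*0.74^2/8 = 1 + 0.205350 = 1.205350
eta = 0.413475 / 1.205350
eta = 0.3430 m

0.3430


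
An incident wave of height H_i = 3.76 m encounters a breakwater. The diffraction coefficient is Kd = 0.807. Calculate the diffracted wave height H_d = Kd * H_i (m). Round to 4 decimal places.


H_d = Kd * H_i
H_d = 0.807 * 3.76
H_d = 3.0343 m

3.0343


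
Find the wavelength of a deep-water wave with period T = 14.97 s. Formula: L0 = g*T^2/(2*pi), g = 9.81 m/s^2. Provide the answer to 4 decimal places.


L0 = g * T^2 / (2 * pi)
L0 = 9.81 * 14.97^2 / (2 * pi)
L0 = 9.81 * 224.1009 / 6.28319
L0 = 2198.4298 / 6.28319
L0 = 349.8910 m

349.8910


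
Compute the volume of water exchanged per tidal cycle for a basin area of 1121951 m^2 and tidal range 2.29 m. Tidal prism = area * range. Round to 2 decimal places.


Tidal prism = Area * Tidal range
P = 1121951 * 2.29
P = 2569267.79 m^3

2569267.79


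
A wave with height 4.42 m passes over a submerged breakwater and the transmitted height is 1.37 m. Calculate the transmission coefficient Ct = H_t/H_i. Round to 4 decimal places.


Ct = H_t / H_i
Ct = 1.37 / 4.42
Ct = 0.3100

0.3100


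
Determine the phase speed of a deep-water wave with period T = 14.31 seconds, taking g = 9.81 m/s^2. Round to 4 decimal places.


We use the deep-water celerity formula:
C = g * T / (2 * pi)
C = 9.81 * 14.31 / (2 * 3.14159...)
C = 140.381100 / 6.283185
C = 22.3423 m/s

22.3423


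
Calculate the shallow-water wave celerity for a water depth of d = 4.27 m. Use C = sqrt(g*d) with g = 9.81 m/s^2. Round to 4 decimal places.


Using the shallow-water approximation:
C = sqrt(g * d) = sqrt(9.81 * 4.27)
C = sqrt(41.8887)
C = 6.4721 m/s

6.4721


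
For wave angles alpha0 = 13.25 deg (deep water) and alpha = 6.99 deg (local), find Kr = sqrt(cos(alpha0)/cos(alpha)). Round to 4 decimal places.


Kr = sqrt(cos(alpha0) / cos(alpha))
cos(13.25) = 0.973379
cos(6.99) = 0.992567
Kr = sqrt(0.973379 / 0.992567)
Kr = sqrt(0.980668)
Kr = 0.9903

0.9903


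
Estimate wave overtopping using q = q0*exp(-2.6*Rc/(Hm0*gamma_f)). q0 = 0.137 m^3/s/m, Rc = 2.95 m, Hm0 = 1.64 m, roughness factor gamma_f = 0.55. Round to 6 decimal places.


q = q0 * exp(-2.6 * Rc / (Hm0 * gamma_f))
Exponent = -2.6 * 2.95 / (1.64 * 0.55)
= -2.6 * 2.95 / 0.9020
= -8.503326
exp(-8.503326) = 0.000203
q = 0.137 * 0.000203
q = 0.000028 m^3/s/m

0.000028


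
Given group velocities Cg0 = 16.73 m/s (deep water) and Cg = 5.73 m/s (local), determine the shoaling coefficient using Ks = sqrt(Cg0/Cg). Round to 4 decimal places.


Ks = sqrt(Cg0 / Cg)
Ks = sqrt(16.73 / 5.73)
Ks = sqrt(2.9197)
Ks = 1.7087

1.7087


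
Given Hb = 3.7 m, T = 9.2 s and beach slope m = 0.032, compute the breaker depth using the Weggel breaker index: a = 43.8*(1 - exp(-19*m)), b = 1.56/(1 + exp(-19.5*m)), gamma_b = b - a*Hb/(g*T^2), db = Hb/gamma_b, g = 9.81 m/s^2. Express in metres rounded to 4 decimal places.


a = 43.8 * (1 - exp(-19 * m))
exp(-19 * 0.032) = exp(-0.6080) = 0.544439
a = 43.8 * (1 - 0.544439) = 19.953587
b = 1.56 / (1 + exp(-19.5 * m))
exp(-19.5 * 0.032) = exp(-0.6240) = 0.535797
b = 1.56 / (1 + 0.535797) = 1.015759
Hb / (g * T^2) = 3.7 / (9.81 * 9.2^2) = 3.7 / 830.3184 = 0.00445612
gamma_b = b - a * Hb/(g*T^2) = 1.015759 - 19.953587 * 0.00445612 = 0.926844
db = Hb / gamma_b = 3.7 / 0.926844
db = 3.9920 m

3.9920


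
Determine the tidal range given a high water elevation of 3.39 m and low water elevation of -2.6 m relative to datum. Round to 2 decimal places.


Tidal range = High water - Low water
Tidal range = 3.39 - (-2.6)
Tidal range = 5.99 m

5.99


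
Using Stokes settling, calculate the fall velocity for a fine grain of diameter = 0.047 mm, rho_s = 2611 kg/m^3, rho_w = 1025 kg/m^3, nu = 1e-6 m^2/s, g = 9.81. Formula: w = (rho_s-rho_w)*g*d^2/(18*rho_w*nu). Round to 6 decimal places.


w = (rho_s - rho_w) * g * d^2 / (18 * rho_w * nu)
d = 0.047 mm = 0.000047 m
rho_s - rho_w = 2611 - 1025 = 1586
Numerator = 1586 * 9.81 * (0.000047)^2 = 0.000034369080
Denominator = 18 * 1025 * 1e-6 = 0.018450
w = 0.001863 m/s

0.001863


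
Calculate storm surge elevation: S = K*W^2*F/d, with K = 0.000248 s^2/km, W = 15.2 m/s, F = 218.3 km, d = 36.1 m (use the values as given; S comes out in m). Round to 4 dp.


S = K * W^2 * F / d
W^2 = 15.2^2 = 231.04
S = 0.000248 * 231.04 * 218.3 / 36.1
Numerator = 0.000248 * 231.04 * 218.3 = 12.508136
S = 12.508136 / 36.1 = 0.3465 m

0.3465


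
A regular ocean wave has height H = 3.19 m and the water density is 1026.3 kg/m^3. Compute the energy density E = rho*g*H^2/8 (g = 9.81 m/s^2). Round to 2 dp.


E = (1/8) * rho * g * H^2
E = (1/8) * 1026.3 * 9.81 * 3.19^2
E = 0.125 * 1026.3 * 9.81 * 10.1761
E = 12806.63 J/m^2

12806.63


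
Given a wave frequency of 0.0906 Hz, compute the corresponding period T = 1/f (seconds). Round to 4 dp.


T = 1 / f
T = 1 / 0.0906
T = 11.0375 s

11.0375


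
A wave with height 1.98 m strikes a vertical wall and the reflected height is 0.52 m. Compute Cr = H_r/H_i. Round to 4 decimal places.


Cr = H_r / H_i
Cr = 0.52 / 1.98
Cr = 0.2626

0.2626


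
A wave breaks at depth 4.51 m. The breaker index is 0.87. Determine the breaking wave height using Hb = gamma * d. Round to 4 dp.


Hb = gamma * d
Hb = 0.87 * 4.51
Hb = 3.9237 m

3.9237


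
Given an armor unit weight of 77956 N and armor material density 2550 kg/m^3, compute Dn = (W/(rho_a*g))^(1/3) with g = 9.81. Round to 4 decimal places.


V = W / (rho_a * g)
V = 77956 / (2550 * 9.81)
V = 77956 / 25015.50
V = 3.116308 m^3
Dn = V^(1/3) = 3.116308^(1/3)
Dn = 1.4607 m

1.4607


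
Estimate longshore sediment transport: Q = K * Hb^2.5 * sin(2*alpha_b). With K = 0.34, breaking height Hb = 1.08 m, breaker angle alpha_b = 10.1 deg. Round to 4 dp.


Q = K * Hb^2.5 * sin(2 * alpha_b)
Hb^2.5 = 1.08^2.5 = 1.212158
sin(2 * 10.1) = sin(20.2) = 0.345298
Q = 0.34 * 1.212158 * 0.345298
Q = 0.1423 m^3/s

0.1423


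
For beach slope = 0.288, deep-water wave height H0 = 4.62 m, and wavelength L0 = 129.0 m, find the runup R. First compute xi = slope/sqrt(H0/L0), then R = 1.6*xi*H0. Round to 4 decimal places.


xi = slope / sqrt(H0/L0)
H0/L0 = 4.62/129.0 = 0.035814
sqrt(0.035814) = 0.189246
xi = 0.288 / 0.189246 = 1.521831
R = 1.6 * xi * H0 = 1.6 * 1.521831 * 4.62
R = 11.2494 m

11.2494


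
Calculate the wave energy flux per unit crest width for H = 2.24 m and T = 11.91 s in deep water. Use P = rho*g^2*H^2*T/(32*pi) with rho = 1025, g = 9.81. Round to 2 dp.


P = rho * g^2 * H^2 * T / (32 * pi)
P = 1025 * 9.81^2 * 2.24^2 * 11.91 / (32 * pi)
P = 1025 * 96.2361 * 5.0176 * 11.91 / 100.53096
P = 58636.74 W/m

58636.74


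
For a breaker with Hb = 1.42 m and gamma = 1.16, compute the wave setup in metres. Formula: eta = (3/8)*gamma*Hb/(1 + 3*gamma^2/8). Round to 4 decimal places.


eta = (3/8) * gamma * Hb / (1 + 3*gamma^2/8)
Numerator = (3/8) * 1.16 * 1.42 = 0.617700
Denominator = 1 + 3*1.16^2/8 = 1 + 0.504600 = 1.504600
eta = 0.617700 / 1.504600
eta = 0.4105 m

0.4105


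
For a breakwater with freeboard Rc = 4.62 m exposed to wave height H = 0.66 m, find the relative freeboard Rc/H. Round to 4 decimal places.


Relative freeboard = Rc / H
= 4.62 / 0.66
= 7.0000

7.0000


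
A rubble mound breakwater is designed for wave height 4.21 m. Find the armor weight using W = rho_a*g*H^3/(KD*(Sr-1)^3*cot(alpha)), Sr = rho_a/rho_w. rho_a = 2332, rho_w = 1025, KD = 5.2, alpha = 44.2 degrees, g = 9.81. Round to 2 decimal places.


Sr = rho_a / rho_w = 2332 / 1025 = 2.275122
(Sr - 1) = 1.275122
(Sr - 1)^3 = 2.073267
cot(44.2) = 1 / tan(44.2) = 1 / 0.972458 = 1.028323
Numerator = 2332 * 9.81 * 4.21^3 = 1707040.5628
Denominator = 5.2 * 2.073267 * 1.028323 = 11.086332
W = 1707040.5628 / 11.086332
W = 153977.04 N

153977.04


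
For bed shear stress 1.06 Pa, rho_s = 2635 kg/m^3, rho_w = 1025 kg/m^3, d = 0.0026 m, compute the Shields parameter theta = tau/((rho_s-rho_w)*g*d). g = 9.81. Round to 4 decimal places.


theta = tau / ((rho_s - rho_w) * g * d)
rho_s - rho_w = 2635 - 1025 = 1610
Denominator = 1610 * 9.81 * 0.0026 = 41.064660
theta = 1.06 / 41.064660
theta = 0.0258

0.0258


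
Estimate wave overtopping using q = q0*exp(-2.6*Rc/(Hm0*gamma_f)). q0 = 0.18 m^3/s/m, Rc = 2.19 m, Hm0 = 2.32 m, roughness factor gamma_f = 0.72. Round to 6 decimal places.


q = q0 * exp(-2.6 * Rc / (Hm0 * gamma_f))
Exponent = -2.6 * 2.19 / (2.32 * 0.72)
= -2.6 * 2.19 / 1.6704
= -3.408764
exp(-3.408764) = 0.033082
q = 0.18 * 0.033082
q = 0.005955 m^3/s/m

0.005955


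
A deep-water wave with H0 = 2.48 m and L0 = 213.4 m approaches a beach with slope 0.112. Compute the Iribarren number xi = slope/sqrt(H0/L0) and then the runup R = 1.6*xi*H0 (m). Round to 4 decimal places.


xi = slope / sqrt(H0/L0)
H0/L0 = 2.48/213.4 = 0.011621
sqrt(0.011621) = 0.107802
xi = 0.112 / 0.107802 = 1.038937
R = 1.6 * xi * H0 = 1.6 * 1.038937 * 2.48
R = 4.1225 m

4.1225


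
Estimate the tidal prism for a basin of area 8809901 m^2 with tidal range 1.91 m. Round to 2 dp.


Tidal prism = Area * Tidal range
P = 8809901 * 1.91
P = 16826910.91 m^3

16826910.91


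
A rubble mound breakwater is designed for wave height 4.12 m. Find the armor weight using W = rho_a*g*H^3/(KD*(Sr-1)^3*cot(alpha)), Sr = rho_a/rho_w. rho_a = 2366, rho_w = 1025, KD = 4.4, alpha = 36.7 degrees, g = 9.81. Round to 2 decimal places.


Sr = rho_a / rho_w = 2366 / 1025 = 2.308293
(Sr - 1) = 1.308293
(Sr - 1)^3 = 2.239313
cot(36.7) = 1 / tan(36.7) = 1 / 0.745377 = 1.341603
Numerator = 2366 * 9.81 * 4.12^3 = 1623212.5648
Denominator = 4.4 * 2.239313 * 1.341603 = 13.218781
W = 1623212.5648 / 13.218781
W = 122795.93 N

122795.93


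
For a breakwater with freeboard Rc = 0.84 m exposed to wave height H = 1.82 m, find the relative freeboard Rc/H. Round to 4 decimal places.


Relative freeboard = Rc / H
= 0.84 / 1.82
= 0.4615

0.4615


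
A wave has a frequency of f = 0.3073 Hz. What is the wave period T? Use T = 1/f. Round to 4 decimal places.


T = 1 / f
T = 1 / 0.3073
T = 3.2541 s

3.2541


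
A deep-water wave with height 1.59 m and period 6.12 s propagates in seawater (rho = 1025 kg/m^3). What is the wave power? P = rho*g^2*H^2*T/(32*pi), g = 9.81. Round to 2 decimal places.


P = rho * g^2 * H^2 * T / (32 * pi)
P = 1025 * 9.81^2 * 1.59^2 * 6.12 / (32 * pi)
P = 1025 * 96.2361 * 2.5281 * 6.12 / 100.53096
P = 15181.26 W/m

15181.26


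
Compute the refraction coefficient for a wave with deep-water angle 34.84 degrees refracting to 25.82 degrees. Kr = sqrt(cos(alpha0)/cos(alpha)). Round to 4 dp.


Kr = sqrt(cos(alpha0) / cos(alpha))
cos(34.84) = 0.820751
cos(25.82) = 0.900167
Kr = sqrt(0.820751 / 0.900167)
Kr = sqrt(0.911776)
Kr = 0.9549

0.9549


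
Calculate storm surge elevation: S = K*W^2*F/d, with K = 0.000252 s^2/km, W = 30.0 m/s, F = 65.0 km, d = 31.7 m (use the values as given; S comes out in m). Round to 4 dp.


S = K * W^2 * F / d
W^2 = 30.0^2 = 900.00
S = 0.000252 * 900.00 * 65.0 / 31.7
Numerator = 0.000252 * 900.00 * 65.0 = 14.742000
S = 14.742000 / 31.7 = 0.4650 m

0.4650


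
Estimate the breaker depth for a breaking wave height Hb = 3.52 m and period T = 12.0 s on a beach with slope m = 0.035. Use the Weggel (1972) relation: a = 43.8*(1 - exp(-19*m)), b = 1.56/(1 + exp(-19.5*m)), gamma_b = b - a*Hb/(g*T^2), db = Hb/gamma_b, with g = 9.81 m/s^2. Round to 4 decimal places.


a = 43.8 * (1 - exp(-19 * m))
exp(-19 * 0.035) = exp(-0.6650) = 0.514274
a = 43.8 * (1 - 0.514274) = 21.274819
b = 1.56 / (1 + exp(-19.5 * m))
exp(-19.5 * 0.035) = exp(-0.6825) = 0.505352
b = 1.56 / (1 + 0.505352) = 1.036302
Hb / (g * T^2) = 3.52 / (9.81 * 12.0^2) = 3.52 / 1412.6400 = 0.00249179
gamma_b = b - a * Hb/(g*T^2) = 1.036302 - 21.274819 * 0.00249179 = 0.983290
db = Hb / gamma_b = 3.52 / 0.983290
db = 3.5798 m

3.5798


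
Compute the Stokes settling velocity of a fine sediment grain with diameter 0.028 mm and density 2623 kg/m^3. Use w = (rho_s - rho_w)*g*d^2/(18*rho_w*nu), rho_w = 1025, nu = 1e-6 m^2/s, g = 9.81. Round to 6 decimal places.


w = (rho_s - rho_w) * g * d^2 / (18 * rho_w * nu)
d = 0.028 mm = 0.000028 m
rho_s - rho_w = 2623 - 1025 = 1598
Numerator = 1598 * 9.81 * (0.000028)^2 = 0.000012290282
Denominator = 18 * 1025 * 1e-6 = 0.018450
w = 0.000666 m/s

0.000666


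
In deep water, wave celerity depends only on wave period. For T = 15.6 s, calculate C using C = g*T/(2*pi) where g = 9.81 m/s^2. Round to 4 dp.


We use the deep-water celerity formula:
C = g * T / (2 * pi)
C = 9.81 * 15.6 / (2 * 3.14159...)
C = 153.036000 / 6.283185
C = 24.3564 m/s

24.3564


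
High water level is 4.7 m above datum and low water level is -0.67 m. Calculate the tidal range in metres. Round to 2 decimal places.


Tidal range = High water - Low water
Tidal range = 4.7 - (-0.67)
Tidal range = 5.37 m

5.37


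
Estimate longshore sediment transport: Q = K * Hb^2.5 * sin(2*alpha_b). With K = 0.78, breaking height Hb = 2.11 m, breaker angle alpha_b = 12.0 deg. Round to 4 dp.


Q = K * Hb^2.5 * sin(2 * alpha_b)
Hb^2.5 = 2.11^2.5 = 6.467049
sin(2 * 12.0) = sin(24.0) = 0.406737
Q = 0.78 * 6.467049 * 0.406737
Q = 2.0517 m^3/s

2.0517


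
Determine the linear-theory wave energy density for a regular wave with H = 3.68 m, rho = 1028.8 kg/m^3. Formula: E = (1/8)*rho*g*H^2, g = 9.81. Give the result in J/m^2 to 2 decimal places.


E = (1/8) * rho * g * H^2
E = (1/8) * 1028.8 * 9.81 * 3.68^2
E = 0.125 * 1028.8 * 9.81 * 13.5424
E = 17084.63 J/m^2

17084.63


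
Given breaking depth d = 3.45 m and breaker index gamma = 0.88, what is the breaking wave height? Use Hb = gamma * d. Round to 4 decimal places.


Hb = gamma * d
Hb = 0.88 * 3.45
Hb = 3.0360 m

3.0360


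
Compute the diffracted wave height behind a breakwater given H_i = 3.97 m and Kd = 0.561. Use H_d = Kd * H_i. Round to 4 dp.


H_d = Kd * H_i
H_d = 0.561 * 3.97
H_d = 2.2272 m

2.2272


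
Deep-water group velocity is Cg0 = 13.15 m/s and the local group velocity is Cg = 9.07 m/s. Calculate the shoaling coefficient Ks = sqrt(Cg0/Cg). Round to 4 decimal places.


Ks = sqrt(Cg0 / Cg)
Ks = sqrt(13.15 / 9.07)
Ks = sqrt(1.4498)
Ks = 1.2041

1.2041


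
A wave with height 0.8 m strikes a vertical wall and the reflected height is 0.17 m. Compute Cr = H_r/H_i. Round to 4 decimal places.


Cr = H_r / H_i
Cr = 0.17 / 0.8
Cr = 0.2125

0.2125


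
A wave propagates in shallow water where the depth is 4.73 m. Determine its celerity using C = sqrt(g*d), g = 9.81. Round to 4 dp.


Using the shallow-water approximation:
C = sqrt(g * d) = sqrt(9.81 * 4.73)
C = sqrt(46.4013)
C = 6.8118 m/s

6.8118


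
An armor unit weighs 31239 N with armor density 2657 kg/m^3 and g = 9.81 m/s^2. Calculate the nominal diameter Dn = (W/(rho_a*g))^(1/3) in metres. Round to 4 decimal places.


V = W / (rho_a * g)
V = 31239 / (2657 * 9.81)
V = 31239 / 26065.17
V = 1.198496 m^3
Dn = V^(1/3) = 1.198496^(1/3)
Dn = 1.0622 m

1.0622


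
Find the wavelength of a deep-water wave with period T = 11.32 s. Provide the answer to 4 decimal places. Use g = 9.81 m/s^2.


L0 = g * T^2 / (2 * pi)
L0 = 9.81 * 11.32^2 / (2 * pi)
L0 = 9.81 * 128.1424 / 6.28319
L0 = 1257.0769 / 6.28319
L0 = 200.0700 m

200.0700


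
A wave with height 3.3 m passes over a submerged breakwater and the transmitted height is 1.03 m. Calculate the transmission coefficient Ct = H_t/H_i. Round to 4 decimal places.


Ct = H_t / H_i
Ct = 1.03 / 3.3
Ct = 0.3121

0.3121


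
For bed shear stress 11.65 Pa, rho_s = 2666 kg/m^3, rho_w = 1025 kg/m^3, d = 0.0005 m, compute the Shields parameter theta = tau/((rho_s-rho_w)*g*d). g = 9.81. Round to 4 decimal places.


theta = tau / ((rho_s - rho_w) * g * d)
rho_s - rho_w = 2666 - 1025 = 1641
Denominator = 1641 * 9.81 * 0.0005 = 8.049105
theta = 11.65 / 8.049105
theta = 1.4474

1.4474


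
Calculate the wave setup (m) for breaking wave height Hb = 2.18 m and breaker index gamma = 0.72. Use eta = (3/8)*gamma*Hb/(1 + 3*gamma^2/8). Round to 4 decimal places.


eta = (3/8) * gamma * Hb / (1 + 3*gamma^2/8)
Numerator = (3/8) * 0.72 * 2.18 = 0.588600
Denominator = 1 + 3*0.72^2/8 = 1 + 0.194400 = 1.194400
eta = 0.588600 / 1.194400
eta = 0.4928 m

0.4928


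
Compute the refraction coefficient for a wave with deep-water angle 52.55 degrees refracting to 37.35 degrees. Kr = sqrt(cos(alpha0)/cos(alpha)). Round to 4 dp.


Kr = sqrt(cos(alpha0) / cos(alpha))
cos(52.55) = 0.608069
cos(37.35) = 0.794944
Kr = sqrt(0.608069 / 0.794944)
Kr = sqrt(0.764920)
Kr = 0.8746

0.8746


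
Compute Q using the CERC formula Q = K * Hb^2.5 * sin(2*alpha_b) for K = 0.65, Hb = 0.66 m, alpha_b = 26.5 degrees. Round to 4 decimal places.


Q = K * Hb^2.5 * sin(2 * alpha_b)
Hb^2.5 = 0.66^2.5 = 0.353883
sin(2 * 26.5) = sin(53.0) = 0.798636
Q = 0.65 * 0.353883 * 0.798636
Q = 0.1837 m^3/s

0.1837


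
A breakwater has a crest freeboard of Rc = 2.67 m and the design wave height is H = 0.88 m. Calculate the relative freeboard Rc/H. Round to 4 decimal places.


Relative freeboard = Rc / H
= 2.67 / 0.88
= 3.0341

3.0341


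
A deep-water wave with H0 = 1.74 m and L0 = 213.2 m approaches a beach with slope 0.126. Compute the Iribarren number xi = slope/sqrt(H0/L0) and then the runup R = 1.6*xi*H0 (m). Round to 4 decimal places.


xi = slope / sqrt(H0/L0)
H0/L0 = 1.74/213.2 = 0.008161
sqrt(0.008161) = 0.090340
xi = 0.126 / 0.090340 = 1.394728
R = 1.6 * xi * H0 = 1.6 * 1.394728 * 1.74
R = 3.8829 m

3.8829


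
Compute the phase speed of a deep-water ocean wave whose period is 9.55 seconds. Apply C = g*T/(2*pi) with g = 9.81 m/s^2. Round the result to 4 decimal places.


We use the deep-water celerity formula:
C = g * T / (2 * pi)
C = 9.81 * 9.55 / (2 * 3.14159...)
C = 93.685500 / 6.283185
C = 14.9105 m/s

14.9105


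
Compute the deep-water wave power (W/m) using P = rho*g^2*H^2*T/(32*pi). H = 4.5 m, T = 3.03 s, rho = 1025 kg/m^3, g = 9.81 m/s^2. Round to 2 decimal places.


P = rho * g^2 * H^2 * T / (32 * pi)
P = 1025 * 9.81^2 * 4.5^2 * 3.03 / (32 * pi)
P = 1025 * 96.2361 * 20.2500 * 3.03 / 100.53096
P = 60204.60 W/m

60204.60


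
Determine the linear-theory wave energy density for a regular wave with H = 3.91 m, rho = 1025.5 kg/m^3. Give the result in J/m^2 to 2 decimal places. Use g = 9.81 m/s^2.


E = (1/8) * rho * g * H^2
E = (1/8) * 1025.5 * 9.81 * 3.91^2
E = 0.125 * 1025.5 * 9.81 * 15.2881
E = 19225.08 J/m^2

19225.08


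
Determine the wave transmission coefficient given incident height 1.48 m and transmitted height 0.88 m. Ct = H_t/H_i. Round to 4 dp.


Ct = H_t / H_i
Ct = 0.88 / 1.48
Ct = 0.5946

0.5946


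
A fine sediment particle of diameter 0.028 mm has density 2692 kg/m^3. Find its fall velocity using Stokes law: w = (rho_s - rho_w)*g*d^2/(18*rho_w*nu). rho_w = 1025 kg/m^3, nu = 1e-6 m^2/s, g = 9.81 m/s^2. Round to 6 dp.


w = (rho_s - rho_w) * g * d^2 / (18 * rho_w * nu)
d = 0.028 mm = 0.000028 m
rho_s - rho_w = 2692 - 1025 = 1667
Numerator = 1667 * 9.81 * (0.000028)^2 = 0.000012820964
Denominator = 18 * 1025 * 1e-6 = 0.018450
w = 0.000695 m/s

0.000695


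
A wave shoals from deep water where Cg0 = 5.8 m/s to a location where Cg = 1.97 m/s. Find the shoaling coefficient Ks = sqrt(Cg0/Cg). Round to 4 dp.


Ks = sqrt(Cg0 / Cg)
Ks = sqrt(5.8 / 1.97)
Ks = sqrt(2.9442)
Ks = 1.7159

1.7159


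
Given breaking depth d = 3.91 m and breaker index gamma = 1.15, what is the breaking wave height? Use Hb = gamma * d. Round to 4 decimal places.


Hb = gamma * d
Hb = 1.15 * 3.91
Hb = 4.4965 m

4.4965


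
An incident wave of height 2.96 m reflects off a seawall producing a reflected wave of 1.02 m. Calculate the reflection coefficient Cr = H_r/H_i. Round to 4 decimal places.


Cr = H_r / H_i
Cr = 1.02 / 2.96
Cr = 0.3446

0.3446


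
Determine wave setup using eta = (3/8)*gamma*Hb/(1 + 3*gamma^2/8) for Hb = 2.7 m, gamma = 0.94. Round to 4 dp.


eta = (3/8) * gamma * Hb / (1 + 3*gamma^2/8)
Numerator = (3/8) * 0.94 * 2.7 = 0.951750
Denominator = 1 + 3*0.94^2/8 = 1 + 0.331350 = 1.331350
eta = 0.951750 / 1.331350
eta = 0.7149 m

0.7149


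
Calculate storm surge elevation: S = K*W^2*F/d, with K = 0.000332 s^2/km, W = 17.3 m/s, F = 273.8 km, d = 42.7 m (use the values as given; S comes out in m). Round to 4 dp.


S = K * W^2 * F / d
W^2 = 17.3^2 = 299.29
S = 0.000332 * 299.29 * 273.8 / 42.7
Numerator = 0.000332 * 299.29 * 273.8 = 27.205940
S = 27.205940 / 42.7 = 0.6371 m

0.6371


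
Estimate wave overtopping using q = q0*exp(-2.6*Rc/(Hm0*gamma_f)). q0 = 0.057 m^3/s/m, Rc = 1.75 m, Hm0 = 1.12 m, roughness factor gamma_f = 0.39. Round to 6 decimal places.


q = q0 * exp(-2.6 * Rc / (Hm0 * gamma_f))
Exponent = -2.6 * 1.75 / (1.12 * 0.39)
= -2.6 * 1.75 / 0.4368
= -10.416667
exp(-10.416667) = 0.000030
q = 0.057 * 0.000030
q = 0.000002 m^3/s/m

0.000002


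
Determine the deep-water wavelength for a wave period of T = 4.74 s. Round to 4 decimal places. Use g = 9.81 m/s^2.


L0 = g * T^2 / (2 * pi)
L0 = 9.81 * 4.74^2 / (2 * pi)
L0 = 9.81 * 22.4676 / 6.28319
L0 = 220.4072 / 6.28319
L0 = 35.0789 m

35.0789


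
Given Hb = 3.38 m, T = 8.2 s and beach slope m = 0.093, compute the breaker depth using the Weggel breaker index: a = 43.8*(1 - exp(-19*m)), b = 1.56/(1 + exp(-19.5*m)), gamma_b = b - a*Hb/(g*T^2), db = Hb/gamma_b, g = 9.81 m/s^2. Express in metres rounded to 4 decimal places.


a = 43.8 * (1 - exp(-19 * m))
exp(-19 * 0.093) = exp(-1.7670) = 0.170845
a = 43.8 * (1 - 0.170845) = 36.317000
b = 1.56 / (1 + exp(-19.5 * m))
exp(-19.5 * 0.093) = exp(-1.8135) = 0.163082
b = 1.56 / (1 + 0.163082) = 1.341264
Hb / (g * T^2) = 3.38 / (9.81 * 8.2^2) = 3.38 / 659.6244 = 0.00512413
gamma_b = b - a * Hb/(g*T^2) = 1.341264 - 36.317000 * 0.00512413 = 1.155171
db = Hb / gamma_b = 3.38 / 1.155171
db = 2.9260 m

2.9260


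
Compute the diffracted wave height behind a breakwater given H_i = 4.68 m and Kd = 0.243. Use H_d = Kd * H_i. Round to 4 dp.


H_d = Kd * H_i
H_d = 0.243 * 4.68
H_d = 1.1372 m

1.1372


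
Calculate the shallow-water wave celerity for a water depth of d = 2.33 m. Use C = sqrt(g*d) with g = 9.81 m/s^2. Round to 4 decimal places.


Using the shallow-water approximation:
C = sqrt(g * d) = sqrt(9.81 * 2.33)
C = sqrt(22.8573)
C = 4.7809 m/s

4.7809


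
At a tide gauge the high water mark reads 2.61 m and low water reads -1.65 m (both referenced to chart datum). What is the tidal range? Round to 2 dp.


Tidal range = High water - Low water
Tidal range = 2.61 - (-1.65)
Tidal range = 4.26 m

4.26


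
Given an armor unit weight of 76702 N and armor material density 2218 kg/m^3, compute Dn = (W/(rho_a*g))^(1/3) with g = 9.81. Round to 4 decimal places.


V = W / (rho_a * g)
V = 76702 / (2218 * 9.81)
V = 76702 / 21758.58
V = 3.525138 m^3
Dn = V^(1/3) = 3.525138^(1/3)
Dn = 1.5219 m

1.5219


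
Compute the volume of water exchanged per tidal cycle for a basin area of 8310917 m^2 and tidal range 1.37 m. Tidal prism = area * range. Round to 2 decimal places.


Tidal prism = Area * Tidal range
P = 8310917 * 1.37
P = 11385956.29 m^3

11385956.29


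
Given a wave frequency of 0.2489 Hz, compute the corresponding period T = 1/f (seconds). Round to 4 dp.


T = 1 / f
T = 1 / 0.2489
T = 4.0177 s

4.0177


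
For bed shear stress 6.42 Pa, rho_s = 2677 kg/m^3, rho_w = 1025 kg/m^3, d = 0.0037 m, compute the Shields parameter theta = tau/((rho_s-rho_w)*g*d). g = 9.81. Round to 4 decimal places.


theta = tau / ((rho_s - rho_w) * g * d)
rho_s - rho_w = 2677 - 1025 = 1652
Denominator = 1652 * 9.81 * 0.0037 = 59.962644
theta = 6.42 / 59.962644
theta = 0.1071

0.1071


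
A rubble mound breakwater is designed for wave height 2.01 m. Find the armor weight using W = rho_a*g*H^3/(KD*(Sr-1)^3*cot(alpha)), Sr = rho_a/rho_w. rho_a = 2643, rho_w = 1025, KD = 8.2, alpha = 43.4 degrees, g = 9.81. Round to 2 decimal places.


Sr = rho_a / rho_w = 2643 / 1025 = 2.578537
(Sr - 1) = 1.578537
(Sr - 1)^3 = 3.933362
cot(43.4) = 1 / tan(43.4) = 1 / 0.945653 = 1.057470
Numerator = 2643 * 9.81 * 2.01^3 = 210549.5622
Denominator = 8.2 * 3.933362 * 1.057470 = 34.107195
W = 210549.5622 / 34.107195
W = 6173.17 N

6173.17


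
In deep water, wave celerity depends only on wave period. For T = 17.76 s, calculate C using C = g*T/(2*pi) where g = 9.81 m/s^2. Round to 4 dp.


We use the deep-water celerity formula:
C = g * T / (2 * pi)
C = 9.81 * 17.76 / (2 * 3.14159...)
C = 174.225600 / 6.283185
C = 27.7289 m/s

27.7289


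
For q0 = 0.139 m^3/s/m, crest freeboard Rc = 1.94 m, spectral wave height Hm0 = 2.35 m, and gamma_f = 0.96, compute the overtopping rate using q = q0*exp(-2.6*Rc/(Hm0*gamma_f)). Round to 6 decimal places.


q = q0 * exp(-2.6 * Rc / (Hm0 * gamma_f))
Exponent = -2.6 * 1.94 / (2.35 * 0.96)
= -2.6 * 1.94 / 2.2560
= -2.235816
exp(-2.235816) = 0.106905
q = 0.139 * 0.106905
q = 0.014860 m^3/s/m

0.014860


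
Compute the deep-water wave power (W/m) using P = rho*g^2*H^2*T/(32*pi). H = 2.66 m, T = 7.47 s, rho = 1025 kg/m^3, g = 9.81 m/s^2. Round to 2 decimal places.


P = rho * g^2 * H^2 * T / (32 * pi)
P = 1025 * 9.81^2 * 2.66^2 * 7.47 / (32 * pi)
P = 1025 * 96.2361 * 7.0756 * 7.47 / 100.53096
P = 51861.60 W/m

51861.60


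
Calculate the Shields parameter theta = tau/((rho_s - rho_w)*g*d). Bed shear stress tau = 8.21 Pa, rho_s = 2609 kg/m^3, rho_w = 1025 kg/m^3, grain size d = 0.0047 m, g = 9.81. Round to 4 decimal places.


theta = tau / ((rho_s - rho_w) * g * d)
rho_s - rho_w = 2609 - 1025 = 1584
Denominator = 1584 * 9.81 * 0.0047 = 73.033488
theta = 8.21 / 73.033488
theta = 0.1124

0.1124


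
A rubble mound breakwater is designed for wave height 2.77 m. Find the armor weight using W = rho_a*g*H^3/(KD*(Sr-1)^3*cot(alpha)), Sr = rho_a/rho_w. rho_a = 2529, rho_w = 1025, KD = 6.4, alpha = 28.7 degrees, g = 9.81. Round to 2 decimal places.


Sr = rho_a / rho_w = 2529 / 1025 = 2.467317
(Sr - 1) = 1.467317
(Sr - 1)^3 = 3.159162
cot(28.7) = 1 / tan(28.7) = 1 / 0.547484 = 1.826537
Numerator = 2529 * 9.81 * 2.77^3 = 527299.2382
Denominator = 6.4 * 3.159162 * 1.826537 = 36.930097
W = 527299.2382 / 36.930097
W = 14278.31 N

14278.31


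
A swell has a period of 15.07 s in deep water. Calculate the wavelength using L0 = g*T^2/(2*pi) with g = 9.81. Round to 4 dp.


L0 = g * T^2 / (2 * pi)
L0 = 9.81 * 15.07^2 / (2 * pi)
L0 = 9.81 * 227.1049 / 6.28319
L0 = 2227.8991 / 6.28319
L0 = 354.5811 m

354.5811


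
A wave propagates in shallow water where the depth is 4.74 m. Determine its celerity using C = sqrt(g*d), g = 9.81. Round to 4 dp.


Using the shallow-water approximation:
C = sqrt(g * d) = sqrt(9.81 * 4.74)
C = sqrt(46.4994)
C = 6.8190 m/s

6.8190


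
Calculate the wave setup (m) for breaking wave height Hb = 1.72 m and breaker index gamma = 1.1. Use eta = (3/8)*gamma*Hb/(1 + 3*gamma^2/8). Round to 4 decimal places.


eta = (3/8) * gamma * Hb / (1 + 3*gamma^2/8)
Numerator = (3/8) * 1.1 * 1.72 = 0.709500
Denominator = 1 + 3*1.1^2/8 = 1 + 0.453750 = 1.453750
eta = 0.709500 / 1.453750
eta = 0.4880 m

0.4880


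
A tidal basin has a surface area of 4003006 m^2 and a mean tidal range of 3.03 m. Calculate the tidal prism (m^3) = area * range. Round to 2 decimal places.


Tidal prism = Area * Tidal range
P = 4003006 * 3.03
P = 12129108.18 m^3

12129108.18


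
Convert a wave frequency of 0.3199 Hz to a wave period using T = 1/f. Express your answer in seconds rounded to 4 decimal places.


T = 1 / f
T = 1 / 0.3199
T = 3.1260 s

3.1260


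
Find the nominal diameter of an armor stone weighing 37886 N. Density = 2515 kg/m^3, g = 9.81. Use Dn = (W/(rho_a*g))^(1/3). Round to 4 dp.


V = W / (rho_a * g)
V = 37886 / (2515 * 9.81)
V = 37886 / 24672.15
V = 1.535578 m^3
Dn = V^(1/3) = 1.535578^(1/3)
Dn = 1.1537 m

1.1537


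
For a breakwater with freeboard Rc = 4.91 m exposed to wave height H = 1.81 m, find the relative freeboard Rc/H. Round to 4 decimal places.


Relative freeboard = Rc / H
= 4.91 / 1.81
= 2.7127

2.7127


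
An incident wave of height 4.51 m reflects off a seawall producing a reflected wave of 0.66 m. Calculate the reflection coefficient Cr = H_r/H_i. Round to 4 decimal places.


Cr = H_r / H_i
Cr = 0.66 / 4.51
Cr = 0.1463

0.1463


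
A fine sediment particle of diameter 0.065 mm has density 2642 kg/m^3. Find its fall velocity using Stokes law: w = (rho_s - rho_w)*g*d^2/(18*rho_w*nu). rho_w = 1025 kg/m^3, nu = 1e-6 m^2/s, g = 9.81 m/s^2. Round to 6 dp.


w = (rho_s - rho_w) * g * d^2 / (18 * rho_w * nu)
d = 0.065 mm = 0.000065 m
rho_s - rho_w = 2642 - 1025 = 1617
Numerator = 1617 * 9.81 * (0.000065)^2 = 0.000067020203
Denominator = 18 * 1025 * 1e-6 = 0.018450
w = 0.003633 m/s

0.003633


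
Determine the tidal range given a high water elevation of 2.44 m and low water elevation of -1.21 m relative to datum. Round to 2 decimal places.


Tidal range = High water - Low water
Tidal range = 2.44 - (-1.21)
Tidal range = 3.65 m

3.65


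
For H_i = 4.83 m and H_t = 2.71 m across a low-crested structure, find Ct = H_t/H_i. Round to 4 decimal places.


Ct = H_t / H_i
Ct = 2.71 / 4.83
Ct = 0.5611

0.5611


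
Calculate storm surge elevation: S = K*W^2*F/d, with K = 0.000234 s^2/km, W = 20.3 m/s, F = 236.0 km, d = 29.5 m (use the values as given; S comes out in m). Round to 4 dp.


S = K * W^2 * F / d
W^2 = 20.3^2 = 412.09
S = 0.000234 * 412.09 * 236.0 / 29.5
Numerator = 0.000234 * 412.09 * 236.0 = 22.757258
S = 22.757258 / 29.5 = 0.7714 m

0.7714


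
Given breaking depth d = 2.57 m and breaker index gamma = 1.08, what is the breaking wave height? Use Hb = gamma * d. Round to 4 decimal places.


Hb = gamma * d
Hb = 1.08 * 2.57
Hb = 2.7756 m

2.7756


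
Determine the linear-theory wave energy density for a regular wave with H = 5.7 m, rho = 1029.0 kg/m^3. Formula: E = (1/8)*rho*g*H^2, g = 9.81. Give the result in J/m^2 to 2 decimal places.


E = (1/8) * rho * g * H^2
E = (1/8) * 1029.0 * 9.81 * 5.7^2
E = 0.125 * 1029.0 * 9.81 * 32.4900
E = 40996.25 J/m^2

40996.25


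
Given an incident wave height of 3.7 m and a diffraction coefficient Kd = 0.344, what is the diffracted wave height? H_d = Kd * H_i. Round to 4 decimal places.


H_d = Kd * H_i
H_d = 0.344 * 3.7
H_d = 1.2728 m

1.2728


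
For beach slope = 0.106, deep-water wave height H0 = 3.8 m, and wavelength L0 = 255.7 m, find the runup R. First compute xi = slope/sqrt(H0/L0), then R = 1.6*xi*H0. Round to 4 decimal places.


xi = slope / sqrt(H0/L0)
H0/L0 = 3.8/255.7 = 0.014861
sqrt(0.014861) = 0.121906
xi = 0.106 / 0.121906 = 0.869520
R = 1.6 * xi * H0 = 1.6 * 0.869520 * 3.8
R = 5.2867 m

5.2867


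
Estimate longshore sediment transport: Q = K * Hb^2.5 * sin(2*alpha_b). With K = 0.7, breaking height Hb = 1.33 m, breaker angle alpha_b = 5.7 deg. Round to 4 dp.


Q = K * Hb^2.5 * sin(2 * alpha_b)
Hb^2.5 = 1.33^2.5 = 2.039995
sin(2 * 5.7) = sin(11.4) = 0.197657
Q = 0.7 * 2.039995 * 0.197657
Q = 0.2823 m^3/s

0.2823


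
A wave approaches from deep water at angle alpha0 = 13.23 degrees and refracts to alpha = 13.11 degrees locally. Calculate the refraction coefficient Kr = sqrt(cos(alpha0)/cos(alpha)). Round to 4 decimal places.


Kr = sqrt(cos(alpha0) / cos(alpha))
cos(13.23) = 0.973459
cos(13.11) = 0.973936
Kr = sqrt(0.973459 / 0.973936)
Kr = sqrt(0.999510)
Kr = 0.9998

0.9998


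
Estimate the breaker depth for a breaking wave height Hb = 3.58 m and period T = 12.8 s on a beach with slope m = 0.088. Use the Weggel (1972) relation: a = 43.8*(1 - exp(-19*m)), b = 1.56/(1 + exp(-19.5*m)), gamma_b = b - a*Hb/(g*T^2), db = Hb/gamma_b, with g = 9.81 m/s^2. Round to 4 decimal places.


a = 43.8 * (1 - exp(-19 * m))
exp(-19 * 0.088) = exp(-1.6720) = 0.187871
a = 43.8 * (1 - 0.187871) = 35.571252
b = 1.56 / (1 + exp(-19.5 * m))
exp(-19.5 * 0.088) = exp(-1.7160) = 0.179784
b = 1.56 / (1 + 0.179784) = 1.322276
Hb / (g * T^2) = 3.58 / (9.81 * 12.8^2) = 3.58 / 1607.2704 = 0.00222738
gamma_b = b - a * Hb/(g*T^2) = 1.322276 - 35.571252 * 0.00222738 = 1.243045
db = Hb / gamma_b = 3.58 / 1.243045
db = 2.8800 m

2.8800


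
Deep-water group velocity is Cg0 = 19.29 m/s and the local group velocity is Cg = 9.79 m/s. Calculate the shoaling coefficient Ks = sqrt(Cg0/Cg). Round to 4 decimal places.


Ks = sqrt(Cg0 / Cg)
Ks = sqrt(19.29 / 9.79)
Ks = sqrt(1.9704)
Ks = 1.4037

1.4037


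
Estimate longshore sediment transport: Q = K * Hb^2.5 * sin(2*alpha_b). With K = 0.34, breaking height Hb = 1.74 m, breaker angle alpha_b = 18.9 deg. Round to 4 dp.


Q = K * Hb^2.5 * sin(2 * alpha_b)
Hb^2.5 = 1.74^2.5 = 3.993679
sin(2 * 18.9) = sin(37.8) = 0.612907
Q = 0.34 * 3.993679 * 0.612907
Q = 0.8322 m^3/s

0.8322


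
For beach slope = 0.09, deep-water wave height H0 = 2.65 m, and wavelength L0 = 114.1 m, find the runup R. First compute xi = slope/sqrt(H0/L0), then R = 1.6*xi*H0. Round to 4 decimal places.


xi = slope / sqrt(H0/L0)
H0/L0 = 2.65/114.1 = 0.023225
sqrt(0.023225) = 0.152398
xi = 0.09 / 0.152398 = 0.590558
R = 1.6 * xi * H0 = 1.6 * 0.590558 * 2.65
R = 2.5040 m

2.5040


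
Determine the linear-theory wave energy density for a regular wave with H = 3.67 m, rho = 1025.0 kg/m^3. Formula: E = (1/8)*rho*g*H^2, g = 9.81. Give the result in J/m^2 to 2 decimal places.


E = (1/8) * rho * g * H^2
E = (1/8) * 1025.0 * 9.81 * 3.67^2
E = 0.125 * 1025.0 * 9.81 * 13.4689
E = 16929.14 J/m^2

16929.14


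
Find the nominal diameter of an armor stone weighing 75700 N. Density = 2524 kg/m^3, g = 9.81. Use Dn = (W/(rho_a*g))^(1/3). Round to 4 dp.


V = W / (rho_a * g)
V = 75700 / (2524 * 9.81)
V = 75700 / 24760.44
V = 3.057296 m^3
Dn = V^(1/3) = 3.057296^(1/3)
Dn = 1.4514 m

1.4514


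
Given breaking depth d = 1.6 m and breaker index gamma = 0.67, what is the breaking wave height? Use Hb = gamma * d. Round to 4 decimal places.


Hb = gamma * d
Hb = 0.67 * 1.6
Hb = 1.0720 m

1.0720


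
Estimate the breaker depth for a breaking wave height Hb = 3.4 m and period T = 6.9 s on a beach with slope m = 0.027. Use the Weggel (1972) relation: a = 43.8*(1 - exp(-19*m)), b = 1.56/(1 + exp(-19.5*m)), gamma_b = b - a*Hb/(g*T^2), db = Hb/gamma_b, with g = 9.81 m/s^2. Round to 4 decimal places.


a = 43.8 * (1 - exp(-19 * m))
exp(-19 * 0.027) = exp(-0.5130) = 0.598697
a = 43.8 * (1 - 0.598697) = 17.577081
b = 1.56 / (1 + exp(-19.5 * m))
exp(-19.5 * 0.027) = exp(-0.5265) = 0.590669
b = 1.56 / (1 + 0.590669) = 0.980720
Hb / (g * T^2) = 3.4 / (9.81 * 6.9^2) = 3.4 / 467.0541 = 0.00727967
gamma_b = b - a * Hb/(g*T^2) = 0.980720 - 17.577081 * 0.00727967 = 0.852764
db = Hb / gamma_b = 3.4 / 0.852764
db = 3.9870 m

3.9870


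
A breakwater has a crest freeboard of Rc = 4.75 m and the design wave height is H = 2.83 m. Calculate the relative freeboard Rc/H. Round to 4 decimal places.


Relative freeboard = Rc / H
= 4.75 / 2.83
= 1.6784

1.6784


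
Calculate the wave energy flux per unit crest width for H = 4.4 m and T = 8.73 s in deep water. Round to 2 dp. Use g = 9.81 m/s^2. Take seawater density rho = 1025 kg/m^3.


P = rho * g^2 * H^2 * T / (32 * pi)
P = 1025 * 9.81^2 * 4.4^2 * 8.73 / (32 * pi)
P = 1025 * 96.2361 * 19.3600 * 8.73 / 100.53096
P = 165837.07 W/m

165837.07


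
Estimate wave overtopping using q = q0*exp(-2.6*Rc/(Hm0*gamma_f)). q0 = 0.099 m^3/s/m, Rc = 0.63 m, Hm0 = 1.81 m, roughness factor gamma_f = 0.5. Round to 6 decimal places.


q = q0 * exp(-2.6 * Rc / (Hm0 * gamma_f))
Exponent = -2.6 * 0.63 / (1.81 * 0.5)
= -2.6 * 0.63 / 0.9050
= -1.809945
exp(-1.809945) = 0.163663
q = 0.099 * 0.163663
q = 0.016203 m^3/s/m

0.016203


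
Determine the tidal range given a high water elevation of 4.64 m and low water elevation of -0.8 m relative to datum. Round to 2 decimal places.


Tidal range = High water - Low water
Tidal range = 4.64 - (-0.8)
Tidal range = 5.44 m

5.44


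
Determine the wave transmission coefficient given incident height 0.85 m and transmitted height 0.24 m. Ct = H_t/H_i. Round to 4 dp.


Ct = H_t / H_i
Ct = 0.24 / 0.85
Ct = 0.2824

0.2824


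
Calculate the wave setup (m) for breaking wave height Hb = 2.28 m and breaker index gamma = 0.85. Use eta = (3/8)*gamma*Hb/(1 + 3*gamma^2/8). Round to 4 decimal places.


eta = (3/8) * gamma * Hb / (1 + 3*gamma^2/8)
Numerator = (3/8) * 0.85 * 2.28 = 0.726750
Denominator = 1 + 3*0.85^2/8 = 1 + 0.270938 = 1.270938
eta = 0.726750 / 1.270938
eta = 0.5718 m

0.5718


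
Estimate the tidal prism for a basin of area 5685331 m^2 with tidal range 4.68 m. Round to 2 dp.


Tidal prism = Area * Tidal range
P = 5685331 * 4.68
P = 26607349.08 m^3

26607349.08


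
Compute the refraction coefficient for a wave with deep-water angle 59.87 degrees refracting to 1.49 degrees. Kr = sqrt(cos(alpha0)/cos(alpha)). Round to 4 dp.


Kr = sqrt(cos(alpha0) / cos(alpha))
cos(59.87) = 0.501964
cos(1.49) = 0.999662
Kr = sqrt(0.501964 / 0.999662)
Kr = sqrt(0.502133)
Kr = 0.7086

0.7086


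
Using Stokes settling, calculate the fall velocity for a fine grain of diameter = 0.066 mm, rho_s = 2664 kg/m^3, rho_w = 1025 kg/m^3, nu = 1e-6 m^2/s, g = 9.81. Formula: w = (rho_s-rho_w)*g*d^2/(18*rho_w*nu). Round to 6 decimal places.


w = (rho_s - rho_w) * g * d^2 / (18 * rho_w * nu)
d = 0.066 mm = 0.000066 m
rho_s - rho_w = 2664 - 1025 = 1639
Numerator = 1639 * 9.81 * (0.000066)^2 = 0.000070038338
Denominator = 18 * 1025 * 1e-6 = 0.018450
w = 0.003796 m/s

0.003796


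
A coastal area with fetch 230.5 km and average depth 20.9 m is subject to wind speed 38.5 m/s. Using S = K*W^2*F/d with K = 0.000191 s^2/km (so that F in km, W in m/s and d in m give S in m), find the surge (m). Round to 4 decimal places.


S = K * W^2 * F / d
W^2 = 38.5^2 = 1482.25
S = 0.000191 * 1482.25 * 230.5 / 20.9
Numerator = 0.000191 * 1482.25 * 230.5 = 65.256797
S = 65.256797 / 20.9 = 3.1223 m

3.1223


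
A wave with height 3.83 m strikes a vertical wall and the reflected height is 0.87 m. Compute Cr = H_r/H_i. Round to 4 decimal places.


Cr = H_r / H_i
Cr = 0.87 / 3.83
Cr = 0.2272

0.2272


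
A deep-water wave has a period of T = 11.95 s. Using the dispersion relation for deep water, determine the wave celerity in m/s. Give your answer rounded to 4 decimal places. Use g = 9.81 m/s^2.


We use the deep-water celerity formula:
C = g * T / (2 * pi)
C = 9.81 * 11.95 / (2 * 3.14159...)
C = 117.229500 / 6.283185
C = 18.6577 m/s

18.6577


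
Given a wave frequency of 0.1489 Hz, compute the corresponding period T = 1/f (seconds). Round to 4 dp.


T = 1 / f
T = 1 / 0.1489
T = 6.7159 s

6.7159


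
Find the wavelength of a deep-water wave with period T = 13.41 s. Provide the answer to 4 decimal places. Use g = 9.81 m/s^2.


L0 = g * T^2 / (2 * pi)
L0 = 9.81 * 13.41^2 / (2 * pi)
L0 = 9.81 * 179.8281 / 6.28319
L0 = 1764.1137 / 6.28319
L0 = 280.7674 m

280.7674


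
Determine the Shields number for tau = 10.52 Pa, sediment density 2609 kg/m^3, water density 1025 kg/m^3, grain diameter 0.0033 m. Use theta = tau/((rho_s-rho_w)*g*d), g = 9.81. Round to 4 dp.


theta = tau / ((rho_s - rho_w) * g * d)
rho_s - rho_w = 2609 - 1025 = 1584
Denominator = 1584 * 9.81 * 0.0033 = 51.278832
theta = 10.52 / 51.278832
theta = 0.2052

0.2052


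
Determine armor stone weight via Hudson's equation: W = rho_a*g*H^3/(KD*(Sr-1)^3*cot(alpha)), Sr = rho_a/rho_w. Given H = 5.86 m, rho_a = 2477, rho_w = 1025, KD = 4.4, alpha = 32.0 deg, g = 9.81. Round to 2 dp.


Sr = rho_a / rho_w = 2477 / 1025 = 2.416585
(Sr - 1) = 1.416585
(Sr - 1)^3 = 2.842682
cot(32.0) = 1 / tan(32.0) = 1 / 0.624869 = 1.600335
Numerator = 2477 * 9.81 * 5.86^3 = 4889763.5859
Denominator = 4.4 * 2.842682 * 1.600335 = 20.016664
W = 4889763.5859 / 20.016664
W = 244284.64 N

244284.64
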